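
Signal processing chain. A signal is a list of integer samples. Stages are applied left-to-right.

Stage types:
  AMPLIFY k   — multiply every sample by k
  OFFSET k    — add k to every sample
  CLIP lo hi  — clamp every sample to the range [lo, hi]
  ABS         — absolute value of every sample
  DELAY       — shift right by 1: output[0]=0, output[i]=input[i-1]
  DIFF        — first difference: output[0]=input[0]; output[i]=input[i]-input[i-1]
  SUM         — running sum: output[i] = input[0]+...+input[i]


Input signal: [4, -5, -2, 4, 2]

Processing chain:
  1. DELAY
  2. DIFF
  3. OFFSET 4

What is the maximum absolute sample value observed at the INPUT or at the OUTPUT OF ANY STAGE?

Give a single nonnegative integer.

Input: [4, -5, -2, 4, 2] (max |s|=5)
Stage 1 (DELAY): [0, 4, -5, -2, 4] = [0, 4, -5, -2, 4] -> [0, 4, -5, -2, 4] (max |s|=5)
Stage 2 (DIFF): s[0]=0, 4-0=4, -5-4=-9, -2--5=3, 4--2=6 -> [0, 4, -9, 3, 6] (max |s|=9)
Stage 3 (OFFSET 4): 0+4=4, 4+4=8, -9+4=-5, 3+4=7, 6+4=10 -> [4, 8, -5, 7, 10] (max |s|=10)
Overall max amplitude: 10

Answer: 10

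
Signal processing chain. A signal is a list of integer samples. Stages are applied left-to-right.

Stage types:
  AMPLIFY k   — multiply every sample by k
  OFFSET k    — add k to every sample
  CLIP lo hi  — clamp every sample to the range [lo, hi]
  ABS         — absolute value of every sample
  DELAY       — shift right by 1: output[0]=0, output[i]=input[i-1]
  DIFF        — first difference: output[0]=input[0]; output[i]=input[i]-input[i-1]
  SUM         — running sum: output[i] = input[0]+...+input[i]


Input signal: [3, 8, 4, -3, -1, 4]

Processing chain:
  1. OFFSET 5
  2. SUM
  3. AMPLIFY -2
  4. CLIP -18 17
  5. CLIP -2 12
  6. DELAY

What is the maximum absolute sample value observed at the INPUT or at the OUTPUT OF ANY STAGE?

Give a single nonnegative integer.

Answer: 90

Derivation:
Input: [3, 8, 4, -3, -1, 4] (max |s|=8)
Stage 1 (OFFSET 5): 3+5=8, 8+5=13, 4+5=9, -3+5=2, -1+5=4, 4+5=9 -> [8, 13, 9, 2, 4, 9] (max |s|=13)
Stage 2 (SUM): sum[0..0]=8, sum[0..1]=21, sum[0..2]=30, sum[0..3]=32, sum[0..4]=36, sum[0..5]=45 -> [8, 21, 30, 32, 36, 45] (max |s|=45)
Stage 3 (AMPLIFY -2): 8*-2=-16, 21*-2=-42, 30*-2=-60, 32*-2=-64, 36*-2=-72, 45*-2=-90 -> [-16, -42, -60, -64, -72, -90] (max |s|=90)
Stage 4 (CLIP -18 17): clip(-16,-18,17)=-16, clip(-42,-18,17)=-18, clip(-60,-18,17)=-18, clip(-64,-18,17)=-18, clip(-72,-18,17)=-18, clip(-90,-18,17)=-18 -> [-16, -18, -18, -18, -18, -18] (max |s|=18)
Stage 5 (CLIP -2 12): clip(-16,-2,12)=-2, clip(-18,-2,12)=-2, clip(-18,-2,12)=-2, clip(-18,-2,12)=-2, clip(-18,-2,12)=-2, clip(-18,-2,12)=-2 -> [-2, -2, -2, -2, -2, -2] (max |s|=2)
Stage 6 (DELAY): [0, -2, -2, -2, -2, -2] = [0, -2, -2, -2, -2, -2] -> [0, -2, -2, -2, -2, -2] (max |s|=2)
Overall max amplitude: 90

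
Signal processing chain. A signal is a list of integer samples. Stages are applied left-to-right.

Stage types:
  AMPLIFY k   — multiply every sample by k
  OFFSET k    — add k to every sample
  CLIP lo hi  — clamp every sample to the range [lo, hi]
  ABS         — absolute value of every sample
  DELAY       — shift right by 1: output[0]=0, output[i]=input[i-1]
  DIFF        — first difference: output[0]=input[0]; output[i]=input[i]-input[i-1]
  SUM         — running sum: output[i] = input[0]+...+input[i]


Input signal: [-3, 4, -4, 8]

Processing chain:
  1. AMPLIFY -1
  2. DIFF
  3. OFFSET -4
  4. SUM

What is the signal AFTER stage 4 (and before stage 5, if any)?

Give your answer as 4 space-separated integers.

Answer: -1 -12 -8 -24

Derivation:
Input: [-3, 4, -4, 8]
Stage 1 (AMPLIFY -1): -3*-1=3, 4*-1=-4, -4*-1=4, 8*-1=-8 -> [3, -4, 4, -8]
Stage 2 (DIFF): s[0]=3, -4-3=-7, 4--4=8, -8-4=-12 -> [3, -7, 8, -12]
Stage 3 (OFFSET -4): 3+-4=-1, -7+-4=-11, 8+-4=4, -12+-4=-16 -> [-1, -11, 4, -16]
Stage 4 (SUM): sum[0..0]=-1, sum[0..1]=-12, sum[0..2]=-8, sum[0..3]=-24 -> [-1, -12, -8, -24]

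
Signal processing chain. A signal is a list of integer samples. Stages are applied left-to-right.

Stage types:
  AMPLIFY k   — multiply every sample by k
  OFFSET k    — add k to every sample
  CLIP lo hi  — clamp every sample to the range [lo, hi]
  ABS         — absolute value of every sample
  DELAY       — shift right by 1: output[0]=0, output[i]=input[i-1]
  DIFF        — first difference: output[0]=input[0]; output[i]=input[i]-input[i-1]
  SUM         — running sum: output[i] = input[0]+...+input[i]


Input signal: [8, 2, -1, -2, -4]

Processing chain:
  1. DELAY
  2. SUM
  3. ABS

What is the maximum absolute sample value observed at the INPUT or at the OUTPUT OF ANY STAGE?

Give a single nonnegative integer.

Input: [8, 2, -1, -2, -4] (max |s|=8)
Stage 1 (DELAY): [0, 8, 2, -1, -2] = [0, 8, 2, -1, -2] -> [0, 8, 2, -1, -2] (max |s|=8)
Stage 2 (SUM): sum[0..0]=0, sum[0..1]=8, sum[0..2]=10, sum[0..3]=9, sum[0..4]=7 -> [0, 8, 10, 9, 7] (max |s|=10)
Stage 3 (ABS): |0|=0, |8|=8, |10|=10, |9|=9, |7|=7 -> [0, 8, 10, 9, 7] (max |s|=10)
Overall max amplitude: 10

Answer: 10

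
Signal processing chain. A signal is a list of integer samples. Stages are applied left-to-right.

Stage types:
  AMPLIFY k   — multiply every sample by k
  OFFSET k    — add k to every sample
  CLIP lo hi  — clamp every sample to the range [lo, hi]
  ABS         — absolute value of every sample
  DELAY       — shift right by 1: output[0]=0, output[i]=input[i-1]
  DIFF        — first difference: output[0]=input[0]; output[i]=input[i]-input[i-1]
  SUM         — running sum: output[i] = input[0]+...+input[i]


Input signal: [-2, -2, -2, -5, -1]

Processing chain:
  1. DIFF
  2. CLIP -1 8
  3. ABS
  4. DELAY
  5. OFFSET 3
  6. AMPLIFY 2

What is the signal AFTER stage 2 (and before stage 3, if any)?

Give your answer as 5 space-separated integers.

Input: [-2, -2, -2, -5, -1]
Stage 1 (DIFF): s[0]=-2, -2--2=0, -2--2=0, -5--2=-3, -1--5=4 -> [-2, 0, 0, -3, 4]
Stage 2 (CLIP -1 8): clip(-2,-1,8)=-1, clip(0,-1,8)=0, clip(0,-1,8)=0, clip(-3,-1,8)=-1, clip(4,-1,8)=4 -> [-1, 0, 0, -1, 4]

Answer: -1 0 0 -1 4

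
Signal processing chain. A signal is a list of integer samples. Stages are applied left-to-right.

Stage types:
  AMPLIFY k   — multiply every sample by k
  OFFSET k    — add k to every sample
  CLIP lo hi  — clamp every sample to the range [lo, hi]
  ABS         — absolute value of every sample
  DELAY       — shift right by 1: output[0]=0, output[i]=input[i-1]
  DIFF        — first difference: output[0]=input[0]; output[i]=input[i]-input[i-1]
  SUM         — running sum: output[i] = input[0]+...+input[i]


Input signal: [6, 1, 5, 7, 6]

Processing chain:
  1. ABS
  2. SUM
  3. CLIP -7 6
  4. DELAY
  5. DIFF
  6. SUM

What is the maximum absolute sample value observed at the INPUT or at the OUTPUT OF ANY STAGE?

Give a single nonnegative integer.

Answer: 25

Derivation:
Input: [6, 1, 5, 7, 6] (max |s|=7)
Stage 1 (ABS): |6|=6, |1|=1, |5|=5, |7|=7, |6|=6 -> [6, 1, 5, 7, 6] (max |s|=7)
Stage 2 (SUM): sum[0..0]=6, sum[0..1]=7, sum[0..2]=12, sum[0..3]=19, sum[0..4]=25 -> [6, 7, 12, 19, 25] (max |s|=25)
Stage 3 (CLIP -7 6): clip(6,-7,6)=6, clip(7,-7,6)=6, clip(12,-7,6)=6, clip(19,-7,6)=6, clip(25,-7,6)=6 -> [6, 6, 6, 6, 6] (max |s|=6)
Stage 4 (DELAY): [0, 6, 6, 6, 6] = [0, 6, 6, 6, 6] -> [0, 6, 6, 6, 6] (max |s|=6)
Stage 5 (DIFF): s[0]=0, 6-0=6, 6-6=0, 6-6=0, 6-6=0 -> [0, 6, 0, 0, 0] (max |s|=6)
Stage 6 (SUM): sum[0..0]=0, sum[0..1]=6, sum[0..2]=6, sum[0..3]=6, sum[0..4]=6 -> [0, 6, 6, 6, 6] (max |s|=6)
Overall max amplitude: 25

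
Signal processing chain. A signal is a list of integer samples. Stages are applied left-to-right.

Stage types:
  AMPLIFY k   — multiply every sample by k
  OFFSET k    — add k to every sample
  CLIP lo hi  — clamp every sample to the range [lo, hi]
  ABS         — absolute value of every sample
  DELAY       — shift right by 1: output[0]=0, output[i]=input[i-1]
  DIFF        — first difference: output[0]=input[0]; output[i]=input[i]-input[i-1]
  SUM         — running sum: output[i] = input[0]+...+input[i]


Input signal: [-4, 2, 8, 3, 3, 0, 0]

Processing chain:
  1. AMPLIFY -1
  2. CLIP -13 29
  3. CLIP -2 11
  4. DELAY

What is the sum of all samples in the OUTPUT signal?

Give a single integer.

Answer: -4

Derivation:
Input: [-4, 2, 8, 3, 3, 0, 0]
Stage 1 (AMPLIFY -1): -4*-1=4, 2*-1=-2, 8*-1=-8, 3*-1=-3, 3*-1=-3, 0*-1=0, 0*-1=0 -> [4, -2, -8, -3, -3, 0, 0]
Stage 2 (CLIP -13 29): clip(4,-13,29)=4, clip(-2,-13,29)=-2, clip(-8,-13,29)=-8, clip(-3,-13,29)=-3, clip(-3,-13,29)=-3, clip(0,-13,29)=0, clip(0,-13,29)=0 -> [4, -2, -8, -3, -3, 0, 0]
Stage 3 (CLIP -2 11): clip(4,-2,11)=4, clip(-2,-2,11)=-2, clip(-8,-2,11)=-2, clip(-3,-2,11)=-2, clip(-3,-2,11)=-2, clip(0,-2,11)=0, clip(0,-2,11)=0 -> [4, -2, -2, -2, -2, 0, 0]
Stage 4 (DELAY): [0, 4, -2, -2, -2, -2, 0] = [0, 4, -2, -2, -2, -2, 0] -> [0, 4, -2, -2, -2, -2, 0]
Output sum: -4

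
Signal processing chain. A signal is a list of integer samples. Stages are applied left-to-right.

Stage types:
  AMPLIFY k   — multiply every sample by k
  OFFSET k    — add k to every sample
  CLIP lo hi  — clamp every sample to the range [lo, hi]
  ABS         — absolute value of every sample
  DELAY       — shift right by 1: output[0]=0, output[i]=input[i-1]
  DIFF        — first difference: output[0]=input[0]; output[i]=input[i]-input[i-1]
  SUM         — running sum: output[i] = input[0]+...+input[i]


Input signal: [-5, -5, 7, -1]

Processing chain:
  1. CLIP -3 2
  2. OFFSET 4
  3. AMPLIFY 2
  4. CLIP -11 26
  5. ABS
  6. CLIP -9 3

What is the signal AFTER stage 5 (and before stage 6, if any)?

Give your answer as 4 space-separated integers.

Answer: 2 2 12 6

Derivation:
Input: [-5, -5, 7, -1]
Stage 1 (CLIP -3 2): clip(-5,-3,2)=-3, clip(-5,-3,2)=-3, clip(7,-3,2)=2, clip(-1,-3,2)=-1 -> [-3, -3, 2, -1]
Stage 2 (OFFSET 4): -3+4=1, -3+4=1, 2+4=6, -1+4=3 -> [1, 1, 6, 3]
Stage 3 (AMPLIFY 2): 1*2=2, 1*2=2, 6*2=12, 3*2=6 -> [2, 2, 12, 6]
Stage 4 (CLIP -11 26): clip(2,-11,26)=2, clip(2,-11,26)=2, clip(12,-11,26)=12, clip(6,-11,26)=6 -> [2, 2, 12, 6]
Stage 5 (ABS): |2|=2, |2|=2, |12|=12, |6|=6 -> [2, 2, 12, 6]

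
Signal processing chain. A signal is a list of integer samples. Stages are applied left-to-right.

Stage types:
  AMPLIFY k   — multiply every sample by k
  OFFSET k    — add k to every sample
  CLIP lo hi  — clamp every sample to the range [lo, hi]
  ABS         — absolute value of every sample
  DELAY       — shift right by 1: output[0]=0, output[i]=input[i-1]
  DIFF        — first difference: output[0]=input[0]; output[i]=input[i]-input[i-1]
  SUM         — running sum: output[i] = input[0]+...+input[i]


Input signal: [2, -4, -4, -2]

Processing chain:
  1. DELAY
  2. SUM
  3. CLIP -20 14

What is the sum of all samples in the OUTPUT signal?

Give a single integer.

Input: [2, -4, -4, -2]
Stage 1 (DELAY): [0, 2, -4, -4] = [0, 2, -4, -4] -> [0, 2, -4, -4]
Stage 2 (SUM): sum[0..0]=0, sum[0..1]=2, sum[0..2]=-2, sum[0..3]=-6 -> [0, 2, -2, -6]
Stage 3 (CLIP -20 14): clip(0,-20,14)=0, clip(2,-20,14)=2, clip(-2,-20,14)=-2, clip(-6,-20,14)=-6 -> [0, 2, -2, -6]
Output sum: -6

Answer: -6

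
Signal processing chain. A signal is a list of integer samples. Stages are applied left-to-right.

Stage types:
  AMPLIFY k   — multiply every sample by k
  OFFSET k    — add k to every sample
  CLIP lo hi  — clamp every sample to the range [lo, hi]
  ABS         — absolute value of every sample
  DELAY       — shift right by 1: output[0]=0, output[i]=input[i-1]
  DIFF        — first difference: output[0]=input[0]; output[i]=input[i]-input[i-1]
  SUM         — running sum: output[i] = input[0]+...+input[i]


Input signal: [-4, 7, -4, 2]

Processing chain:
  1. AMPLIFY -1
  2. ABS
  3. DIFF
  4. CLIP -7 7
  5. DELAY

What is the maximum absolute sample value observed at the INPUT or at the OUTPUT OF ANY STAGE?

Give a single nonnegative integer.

Answer: 7

Derivation:
Input: [-4, 7, -4, 2] (max |s|=7)
Stage 1 (AMPLIFY -1): -4*-1=4, 7*-1=-7, -4*-1=4, 2*-1=-2 -> [4, -7, 4, -2] (max |s|=7)
Stage 2 (ABS): |4|=4, |-7|=7, |4|=4, |-2|=2 -> [4, 7, 4, 2] (max |s|=7)
Stage 3 (DIFF): s[0]=4, 7-4=3, 4-7=-3, 2-4=-2 -> [4, 3, -3, -2] (max |s|=4)
Stage 4 (CLIP -7 7): clip(4,-7,7)=4, clip(3,-7,7)=3, clip(-3,-7,7)=-3, clip(-2,-7,7)=-2 -> [4, 3, -3, -2] (max |s|=4)
Stage 5 (DELAY): [0, 4, 3, -3] = [0, 4, 3, -3] -> [0, 4, 3, -3] (max |s|=4)
Overall max amplitude: 7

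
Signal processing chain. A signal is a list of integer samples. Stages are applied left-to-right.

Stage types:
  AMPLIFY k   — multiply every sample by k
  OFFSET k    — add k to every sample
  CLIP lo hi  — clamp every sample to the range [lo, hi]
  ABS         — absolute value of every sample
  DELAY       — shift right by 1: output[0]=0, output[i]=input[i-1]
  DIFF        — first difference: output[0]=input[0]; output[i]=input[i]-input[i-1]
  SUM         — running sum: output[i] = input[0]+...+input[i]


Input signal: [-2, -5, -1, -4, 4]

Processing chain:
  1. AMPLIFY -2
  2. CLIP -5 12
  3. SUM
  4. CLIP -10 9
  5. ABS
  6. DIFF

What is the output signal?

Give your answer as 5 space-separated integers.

Answer: 4 5 0 0 0

Derivation:
Input: [-2, -5, -1, -4, 4]
Stage 1 (AMPLIFY -2): -2*-2=4, -5*-2=10, -1*-2=2, -4*-2=8, 4*-2=-8 -> [4, 10, 2, 8, -8]
Stage 2 (CLIP -5 12): clip(4,-5,12)=4, clip(10,-5,12)=10, clip(2,-5,12)=2, clip(8,-5,12)=8, clip(-8,-5,12)=-5 -> [4, 10, 2, 8, -5]
Stage 3 (SUM): sum[0..0]=4, sum[0..1]=14, sum[0..2]=16, sum[0..3]=24, sum[0..4]=19 -> [4, 14, 16, 24, 19]
Stage 4 (CLIP -10 9): clip(4,-10,9)=4, clip(14,-10,9)=9, clip(16,-10,9)=9, clip(24,-10,9)=9, clip(19,-10,9)=9 -> [4, 9, 9, 9, 9]
Stage 5 (ABS): |4|=4, |9|=9, |9|=9, |9|=9, |9|=9 -> [4, 9, 9, 9, 9]
Stage 6 (DIFF): s[0]=4, 9-4=5, 9-9=0, 9-9=0, 9-9=0 -> [4, 5, 0, 0, 0]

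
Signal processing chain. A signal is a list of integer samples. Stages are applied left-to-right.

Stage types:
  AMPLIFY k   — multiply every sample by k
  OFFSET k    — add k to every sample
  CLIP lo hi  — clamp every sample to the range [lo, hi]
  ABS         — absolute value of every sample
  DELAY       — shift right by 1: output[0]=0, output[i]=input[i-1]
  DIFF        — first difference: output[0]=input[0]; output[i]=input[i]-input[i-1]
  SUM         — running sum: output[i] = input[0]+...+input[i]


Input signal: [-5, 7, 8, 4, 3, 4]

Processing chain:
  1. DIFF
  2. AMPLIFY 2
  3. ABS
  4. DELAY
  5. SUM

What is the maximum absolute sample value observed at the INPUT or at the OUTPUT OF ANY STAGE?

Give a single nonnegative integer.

Input: [-5, 7, 8, 4, 3, 4] (max |s|=8)
Stage 1 (DIFF): s[0]=-5, 7--5=12, 8-7=1, 4-8=-4, 3-4=-1, 4-3=1 -> [-5, 12, 1, -4, -1, 1] (max |s|=12)
Stage 2 (AMPLIFY 2): -5*2=-10, 12*2=24, 1*2=2, -4*2=-8, -1*2=-2, 1*2=2 -> [-10, 24, 2, -8, -2, 2] (max |s|=24)
Stage 3 (ABS): |-10|=10, |24|=24, |2|=2, |-8|=8, |-2|=2, |2|=2 -> [10, 24, 2, 8, 2, 2] (max |s|=24)
Stage 4 (DELAY): [0, 10, 24, 2, 8, 2] = [0, 10, 24, 2, 8, 2] -> [0, 10, 24, 2, 8, 2] (max |s|=24)
Stage 5 (SUM): sum[0..0]=0, sum[0..1]=10, sum[0..2]=34, sum[0..3]=36, sum[0..4]=44, sum[0..5]=46 -> [0, 10, 34, 36, 44, 46] (max |s|=46)
Overall max amplitude: 46

Answer: 46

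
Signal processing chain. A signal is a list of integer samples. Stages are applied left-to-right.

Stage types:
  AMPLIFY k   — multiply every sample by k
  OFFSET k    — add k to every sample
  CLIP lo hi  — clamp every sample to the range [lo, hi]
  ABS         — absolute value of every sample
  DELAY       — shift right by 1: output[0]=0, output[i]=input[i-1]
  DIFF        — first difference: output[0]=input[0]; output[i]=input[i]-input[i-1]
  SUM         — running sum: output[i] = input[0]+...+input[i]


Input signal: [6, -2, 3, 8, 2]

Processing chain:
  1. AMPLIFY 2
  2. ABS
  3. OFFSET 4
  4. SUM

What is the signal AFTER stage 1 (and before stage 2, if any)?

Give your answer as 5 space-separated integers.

Answer: 12 -4 6 16 4

Derivation:
Input: [6, -2, 3, 8, 2]
Stage 1 (AMPLIFY 2): 6*2=12, -2*2=-4, 3*2=6, 8*2=16, 2*2=4 -> [12, -4, 6, 16, 4]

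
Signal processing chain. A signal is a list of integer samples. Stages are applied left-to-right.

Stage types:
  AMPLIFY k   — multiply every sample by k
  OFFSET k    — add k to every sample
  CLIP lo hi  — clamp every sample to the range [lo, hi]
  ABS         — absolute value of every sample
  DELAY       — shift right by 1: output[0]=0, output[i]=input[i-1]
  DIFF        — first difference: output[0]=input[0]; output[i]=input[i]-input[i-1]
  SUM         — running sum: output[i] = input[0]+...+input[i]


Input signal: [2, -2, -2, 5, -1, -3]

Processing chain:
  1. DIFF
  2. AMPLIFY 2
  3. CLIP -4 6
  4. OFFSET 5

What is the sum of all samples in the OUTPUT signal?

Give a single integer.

Answer: 28

Derivation:
Input: [2, -2, -2, 5, -1, -3]
Stage 1 (DIFF): s[0]=2, -2-2=-4, -2--2=0, 5--2=7, -1-5=-6, -3--1=-2 -> [2, -4, 0, 7, -6, -2]
Stage 2 (AMPLIFY 2): 2*2=4, -4*2=-8, 0*2=0, 7*2=14, -6*2=-12, -2*2=-4 -> [4, -8, 0, 14, -12, -4]
Stage 3 (CLIP -4 6): clip(4,-4,6)=4, clip(-8,-4,6)=-4, clip(0,-4,6)=0, clip(14,-4,6)=6, clip(-12,-4,6)=-4, clip(-4,-4,6)=-4 -> [4, -4, 0, 6, -4, -4]
Stage 4 (OFFSET 5): 4+5=9, -4+5=1, 0+5=5, 6+5=11, -4+5=1, -4+5=1 -> [9, 1, 5, 11, 1, 1]
Output sum: 28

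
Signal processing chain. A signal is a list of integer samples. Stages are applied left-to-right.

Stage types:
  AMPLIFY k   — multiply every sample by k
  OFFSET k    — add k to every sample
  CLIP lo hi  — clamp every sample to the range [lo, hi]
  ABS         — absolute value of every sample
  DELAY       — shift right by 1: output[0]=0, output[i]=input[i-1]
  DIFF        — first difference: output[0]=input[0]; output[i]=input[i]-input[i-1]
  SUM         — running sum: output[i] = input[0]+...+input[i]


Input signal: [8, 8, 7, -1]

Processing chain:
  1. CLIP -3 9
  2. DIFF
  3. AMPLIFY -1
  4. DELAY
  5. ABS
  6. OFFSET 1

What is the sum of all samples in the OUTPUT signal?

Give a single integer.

Input: [8, 8, 7, -1]
Stage 1 (CLIP -3 9): clip(8,-3,9)=8, clip(8,-3,9)=8, clip(7,-3,9)=7, clip(-1,-3,9)=-1 -> [8, 8, 7, -1]
Stage 2 (DIFF): s[0]=8, 8-8=0, 7-8=-1, -1-7=-8 -> [8, 0, -1, -8]
Stage 3 (AMPLIFY -1): 8*-1=-8, 0*-1=0, -1*-1=1, -8*-1=8 -> [-8, 0, 1, 8]
Stage 4 (DELAY): [0, -8, 0, 1] = [0, -8, 0, 1] -> [0, -8, 0, 1]
Stage 5 (ABS): |0|=0, |-8|=8, |0|=0, |1|=1 -> [0, 8, 0, 1]
Stage 6 (OFFSET 1): 0+1=1, 8+1=9, 0+1=1, 1+1=2 -> [1, 9, 1, 2]
Output sum: 13

Answer: 13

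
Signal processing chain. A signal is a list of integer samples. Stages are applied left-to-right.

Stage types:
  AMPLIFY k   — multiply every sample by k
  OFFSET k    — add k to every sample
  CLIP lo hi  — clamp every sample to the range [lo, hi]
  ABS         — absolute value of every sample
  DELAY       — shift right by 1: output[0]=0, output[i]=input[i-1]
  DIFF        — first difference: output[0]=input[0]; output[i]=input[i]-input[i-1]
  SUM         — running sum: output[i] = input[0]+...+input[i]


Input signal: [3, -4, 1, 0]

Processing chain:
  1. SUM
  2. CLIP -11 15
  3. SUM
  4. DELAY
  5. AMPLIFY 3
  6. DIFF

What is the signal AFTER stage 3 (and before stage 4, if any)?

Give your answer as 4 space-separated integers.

Answer: 3 2 2 2

Derivation:
Input: [3, -4, 1, 0]
Stage 1 (SUM): sum[0..0]=3, sum[0..1]=-1, sum[0..2]=0, sum[0..3]=0 -> [3, -1, 0, 0]
Stage 2 (CLIP -11 15): clip(3,-11,15)=3, clip(-1,-11,15)=-1, clip(0,-11,15)=0, clip(0,-11,15)=0 -> [3, -1, 0, 0]
Stage 3 (SUM): sum[0..0]=3, sum[0..1]=2, sum[0..2]=2, sum[0..3]=2 -> [3, 2, 2, 2]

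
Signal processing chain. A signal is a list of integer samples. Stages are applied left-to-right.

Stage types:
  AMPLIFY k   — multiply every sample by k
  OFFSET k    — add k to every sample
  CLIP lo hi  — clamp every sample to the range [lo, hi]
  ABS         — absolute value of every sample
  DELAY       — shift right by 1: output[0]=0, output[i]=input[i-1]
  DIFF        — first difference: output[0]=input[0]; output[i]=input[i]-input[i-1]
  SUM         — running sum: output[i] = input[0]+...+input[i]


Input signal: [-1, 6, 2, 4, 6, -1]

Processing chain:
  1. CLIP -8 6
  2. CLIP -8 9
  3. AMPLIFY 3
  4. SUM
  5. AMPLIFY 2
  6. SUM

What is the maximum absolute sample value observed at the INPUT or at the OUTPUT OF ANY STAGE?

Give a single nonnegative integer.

Input: [-1, 6, 2, 4, 6, -1] (max |s|=6)
Stage 1 (CLIP -8 6): clip(-1,-8,6)=-1, clip(6,-8,6)=6, clip(2,-8,6)=2, clip(4,-8,6)=4, clip(6,-8,6)=6, clip(-1,-8,6)=-1 -> [-1, 6, 2, 4, 6, -1] (max |s|=6)
Stage 2 (CLIP -8 9): clip(-1,-8,9)=-1, clip(6,-8,9)=6, clip(2,-8,9)=2, clip(4,-8,9)=4, clip(6,-8,9)=6, clip(-1,-8,9)=-1 -> [-1, 6, 2, 4, 6, -1] (max |s|=6)
Stage 3 (AMPLIFY 3): -1*3=-3, 6*3=18, 2*3=6, 4*3=12, 6*3=18, -1*3=-3 -> [-3, 18, 6, 12, 18, -3] (max |s|=18)
Stage 4 (SUM): sum[0..0]=-3, sum[0..1]=15, sum[0..2]=21, sum[0..3]=33, sum[0..4]=51, sum[0..5]=48 -> [-3, 15, 21, 33, 51, 48] (max |s|=51)
Stage 5 (AMPLIFY 2): -3*2=-6, 15*2=30, 21*2=42, 33*2=66, 51*2=102, 48*2=96 -> [-6, 30, 42, 66, 102, 96] (max |s|=102)
Stage 6 (SUM): sum[0..0]=-6, sum[0..1]=24, sum[0..2]=66, sum[0..3]=132, sum[0..4]=234, sum[0..5]=330 -> [-6, 24, 66, 132, 234, 330] (max |s|=330)
Overall max amplitude: 330

Answer: 330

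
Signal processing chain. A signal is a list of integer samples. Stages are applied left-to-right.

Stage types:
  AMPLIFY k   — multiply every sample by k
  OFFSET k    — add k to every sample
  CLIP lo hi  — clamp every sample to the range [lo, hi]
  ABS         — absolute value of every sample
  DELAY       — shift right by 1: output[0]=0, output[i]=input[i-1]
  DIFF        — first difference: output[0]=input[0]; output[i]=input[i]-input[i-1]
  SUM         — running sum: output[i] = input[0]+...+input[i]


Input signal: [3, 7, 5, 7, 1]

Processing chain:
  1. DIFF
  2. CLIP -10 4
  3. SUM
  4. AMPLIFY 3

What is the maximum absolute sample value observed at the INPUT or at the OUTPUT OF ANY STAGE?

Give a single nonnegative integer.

Input: [3, 7, 5, 7, 1] (max |s|=7)
Stage 1 (DIFF): s[0]=3, 7-3=4, 5-7=-2, 7-5=2, 1-7=-6 -> [3, 4, -2, 2, -6] (max |s|=6)
Stage 2 (CLIP -10 4): clip(3,-10,4)=3, clip(4,-10,4)=4, clip(-2,-10,4)=-2, clip(2,-10,4)=2, clip(-6,-10,4)=-6 -> [3, 4, -2, 2, -6] (max |s|=6)
Stage 3 (SUM): sum[0..0]=3, sum[0..1]=7, sum[0..2]=5, sum[0..3]=7, sum[0..4]=1 -> [3, 7, 5, 7, 1] (max |s|=7)
Stage 4 (AMPLIFY 3): 3*3=9, 7*3=21, 5*3=15, 7*3=21, 1*3=3 -> [9, 21, 15, 21, 3] (max |s|=21)
Overall max amplitude: 21

Answer: 21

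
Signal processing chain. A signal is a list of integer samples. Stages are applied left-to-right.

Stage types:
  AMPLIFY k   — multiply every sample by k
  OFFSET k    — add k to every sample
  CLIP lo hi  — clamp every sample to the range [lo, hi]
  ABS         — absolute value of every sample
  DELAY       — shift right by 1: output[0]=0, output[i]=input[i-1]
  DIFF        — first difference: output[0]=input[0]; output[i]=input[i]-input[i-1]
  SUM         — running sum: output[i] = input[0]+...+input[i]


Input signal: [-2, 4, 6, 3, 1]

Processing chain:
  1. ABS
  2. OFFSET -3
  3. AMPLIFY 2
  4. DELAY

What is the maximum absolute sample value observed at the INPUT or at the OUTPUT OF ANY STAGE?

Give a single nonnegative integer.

Answer: 6

Derivation:
Input: [-2, 4, 6, 3, 1] (max |s|=6)
Stage 1 (ABS): |-2|=2, |4|=4, |6|=6, |3|=3, |1|=1 -> [2, 4, 6, 3, 1] (max |s|=6)
Stage 2 (OFFSET -3): 2+-3=-1, 4+-3=1, 6+-3=3, 3+-3=0, 1+-3=-2 -> [-1, 1, 3, 0, -2] (max |s|=3)
Stage 3 (AMPLIFY 2): -1*2=-2, 1*2=2, 3*2=6, 0*2=0, -2*2=-4 -> [-2, 2, 6, 0, -4] (max |s|=6)
Stage 4 (DELAY): [0, -2, 2, 6, 0] = [0, -2, 2, 6, 0] -> [0, -2, 2, 6, 0] (max |s|=6)
Overall max amplitude: 6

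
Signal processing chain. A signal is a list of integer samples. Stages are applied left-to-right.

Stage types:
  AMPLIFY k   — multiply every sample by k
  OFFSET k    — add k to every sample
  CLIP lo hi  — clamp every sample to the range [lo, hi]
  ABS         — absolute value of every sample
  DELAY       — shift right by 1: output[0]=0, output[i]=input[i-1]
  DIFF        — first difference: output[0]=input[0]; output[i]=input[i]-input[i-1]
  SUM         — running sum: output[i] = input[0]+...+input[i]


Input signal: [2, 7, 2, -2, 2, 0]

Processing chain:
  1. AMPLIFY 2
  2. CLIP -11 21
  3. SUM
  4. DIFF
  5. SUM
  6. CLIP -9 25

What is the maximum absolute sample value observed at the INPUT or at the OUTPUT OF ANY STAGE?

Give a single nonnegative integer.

Answer: 22

Derivation:
Input: [2, 7, 2, -2, 2, 0] (max |s|=7)
Stage 1 (AMPLIFY 2): 2*2=4, 7*2=14, 2*2=4, -2*2=-4, 2*2=4, 0*2=0 -> [4, 14, 4, -4, 4, 0] (max |s|=14)
Stage 2 (CLIP -11 21): clip(4,-11,21)=4, clip(14,-11,21)=14, clip(4,-11,21)=4, clip(-4,-11,21)=-4, clip(4,-11,21)=4, clip(0,-11,21)=0 -> [4, 14, 4, -4, 4, 0] (max |s|=14)
Stage 3 (SUM): sum[0..0]=4, sum[0..1]=18, sum[0..2]=22, sum[0..3]=18, sum[0..4]=22, sum[0..5]=22 -> [4, 18, 22, 18, 22, 22] (max |s|=22)
Stage 4 (DIFF): s[0]=4, 18-4=14, 22-18=4, 18-22=-4, 22-18=4, 22-22=0 -> [4, 14, 4, -4, 4, 0] (max |s|=14)
Stage 5 (SUM): sum[0..0]=4, sum[0..1]=18, sum[0..2]=22, sum[0..3]=18, sum[0..4]=22, sum[0..5]=22 -> [4, 18, 22, 18, 22, 22] (max |s|=22)
Stage 6 (CLIP -9 25): clip(4,-9,25)=4, clip(18,-9,25)=18, clip(22,-9,25)=22, clip(18,-9,25)=18, clip(22,-9,25)=22, clip(22,-9,25)=22 -> [4, 18, 22, 18, 22, 22] (max |s|=22)
Overall max amplitude: 22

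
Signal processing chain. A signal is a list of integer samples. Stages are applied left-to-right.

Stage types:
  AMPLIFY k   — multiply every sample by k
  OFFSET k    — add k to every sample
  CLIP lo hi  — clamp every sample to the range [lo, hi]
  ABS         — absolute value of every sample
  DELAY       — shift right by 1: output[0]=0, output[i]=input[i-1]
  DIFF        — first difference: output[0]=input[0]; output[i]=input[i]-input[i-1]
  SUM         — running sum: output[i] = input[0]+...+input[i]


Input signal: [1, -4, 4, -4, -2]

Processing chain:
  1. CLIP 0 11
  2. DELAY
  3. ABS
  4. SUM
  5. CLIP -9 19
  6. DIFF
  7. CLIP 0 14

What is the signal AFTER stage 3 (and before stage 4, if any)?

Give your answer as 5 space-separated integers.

Answer: 0 1 0 4 0

Derivation:
Input: [1, -4, 4, -4, -2]
Stage 1 (CLIP 0 11): clip(1,0,11)=1, clip(-4,0,11)=0, clip(4,0,11)=4, clip(-4,0,11)=0, clip(-2,0,11)=0 -> [1, 0, 4, 0, 0]
Stage 2 (DELAY): [0, 1, 0, 4, 0] = [0, 1, 0, 4, 0] -> [0, 1, 0, 4, 0]
Stage 3 (ABS): |0|=0, |1|=1, |0|=0, |4|=4, |0|=0 -> [0, 1, 0, 4, 0]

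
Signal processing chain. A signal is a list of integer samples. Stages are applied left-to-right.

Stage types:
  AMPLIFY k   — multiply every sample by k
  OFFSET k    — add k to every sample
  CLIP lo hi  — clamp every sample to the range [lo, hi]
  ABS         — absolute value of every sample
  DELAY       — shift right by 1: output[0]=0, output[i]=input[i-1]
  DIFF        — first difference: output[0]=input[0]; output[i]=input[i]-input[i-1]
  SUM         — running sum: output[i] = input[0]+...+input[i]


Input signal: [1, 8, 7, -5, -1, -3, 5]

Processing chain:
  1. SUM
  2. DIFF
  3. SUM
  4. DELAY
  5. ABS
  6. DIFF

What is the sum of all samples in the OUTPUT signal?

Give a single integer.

Answer: 7

Derivation:
Input: [1, 8, 7, -5, -1, -3, 5]
Stage 1 (SUM): sum[0..0]=1, sum[0..1]=9, sum[0..2]=16, sum[0..3]=11, sum[0..4]=10, sum[0..5]=7, sum[0..6]=12 -> [1, 9, 16, 11, 10, 7, 12]
Stage 2 (DIFF): s[0]=1, 9-1=8, 16-9=7, 11-16=-5, 10-11=-1, 7-10=-3, 12-7=5 -> [1, 8, 7, -5, -1, -3, 5]
Stage 3 (SUM): sum[0..0]=1, sum[0..1]=9, sum[0..2]=16, sum[0..3]=11, sum[0..4]=10, sum[0..5]=7, sum[0..6]=12 -> [1, 9, 16, 11, 10, 7, 12]
Stage 4 (DELAY): [0, 1, 9, 16, 11, 10, 7] = [0, 1, 9, 16, 11, 10, 7] -> [0, 1, 9, 16, 11, 10, 7]
Stage 5 (ABS): |0|=0, |1|=1, |9|=9, |16|=16, |11|=11, |10|=10, |7|=7 -> [0, 1, 9, 16, 11, 10, 7]
Stage 6 (DIFF): s[0]=0, 1-0=1, 9-1=8, 16-9=7, 11-16=-5, 10-11=-1, 7-10=-3 -> [0, 1, 8, 7, -5, -1, -3]
Output sum: 7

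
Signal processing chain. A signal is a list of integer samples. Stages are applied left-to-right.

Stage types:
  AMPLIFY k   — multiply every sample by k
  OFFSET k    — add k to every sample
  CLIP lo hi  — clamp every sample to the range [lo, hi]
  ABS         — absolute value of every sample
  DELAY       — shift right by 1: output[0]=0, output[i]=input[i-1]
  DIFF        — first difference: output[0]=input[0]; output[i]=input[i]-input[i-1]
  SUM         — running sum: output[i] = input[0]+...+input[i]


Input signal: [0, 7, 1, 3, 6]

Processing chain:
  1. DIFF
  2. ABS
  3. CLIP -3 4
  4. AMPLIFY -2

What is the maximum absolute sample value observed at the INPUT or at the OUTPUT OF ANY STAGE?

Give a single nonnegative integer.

Answer: 8

Derivation:
Input: [0, 7, 1, 3, 6] (max |s|=7)
Stage 1 (DIFF): s[0]=0, 7-0=7, 1-7=-6, 3-1=2, 6-3=3 -> [0, 7, -6, 2, 3] (max |s|=7)
Stage 2 (ABS): |0|=0, |7|=7, |-6|=6, |2|=2, |3|=3 -> [0, 7, 6, 2, 3] (max |s|=7)
Stage 3 (CLIP -3 4): clip(0,-3,4)=0, clip(7,-3,4)=4, clip(6,-3,4)=4, clip(2,-3,4)=2, clip(3,-3,4)=3 -> [0, 4, 4, 2, 3] (max |s|=4)
Stage 4 (AMPLIFY -2): 0*-2=0, 4*-2=-8, 4*-2=-8, 2*-2=-4, 3*-2=-6 -> [0, -8, -8, -4, -6] (max |s|=8)
Overall max amplitude: 8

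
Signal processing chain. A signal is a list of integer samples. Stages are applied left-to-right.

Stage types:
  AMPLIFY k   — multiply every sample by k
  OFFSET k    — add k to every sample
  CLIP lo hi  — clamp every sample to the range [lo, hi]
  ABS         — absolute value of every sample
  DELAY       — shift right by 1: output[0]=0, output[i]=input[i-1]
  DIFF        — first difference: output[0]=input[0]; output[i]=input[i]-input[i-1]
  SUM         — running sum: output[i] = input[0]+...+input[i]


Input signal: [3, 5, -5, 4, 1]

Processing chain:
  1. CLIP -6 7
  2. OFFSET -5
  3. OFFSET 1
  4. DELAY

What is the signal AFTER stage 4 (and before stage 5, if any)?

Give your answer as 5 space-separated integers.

Input: [3, 5, -5, 4, 1]
Stage 1 (CLIP -6 7): clip(3,-6,7)=3, clip(5,-6,7)=5, clip(-5,-6,7)=-5, clip(4,-6,7)=4, clip(1,-6,7)=1 -> [3, 5, -5, 4, 1]
Stage 2 (OFFSET -5): 3+-5=-2, 5+-5=0, -5+-5=-10, 4+-5=-1, 1+-5=-4 -> [-2, 0, -10, -1, -4]
Stage 3 (OFFSET 1): -2+1=-1, 0+1=1, -10+1=-9, -1+1=0, -4+1=-3 -> [-1, 1, -9, 0, -3]
Stage 4 (DELAY): [0, -1, 1, -9, 0] = [0, -1, 1, -9, 0] -> [0, -1, 1, -9, 0]

Answer: 0 -1 1 -9 0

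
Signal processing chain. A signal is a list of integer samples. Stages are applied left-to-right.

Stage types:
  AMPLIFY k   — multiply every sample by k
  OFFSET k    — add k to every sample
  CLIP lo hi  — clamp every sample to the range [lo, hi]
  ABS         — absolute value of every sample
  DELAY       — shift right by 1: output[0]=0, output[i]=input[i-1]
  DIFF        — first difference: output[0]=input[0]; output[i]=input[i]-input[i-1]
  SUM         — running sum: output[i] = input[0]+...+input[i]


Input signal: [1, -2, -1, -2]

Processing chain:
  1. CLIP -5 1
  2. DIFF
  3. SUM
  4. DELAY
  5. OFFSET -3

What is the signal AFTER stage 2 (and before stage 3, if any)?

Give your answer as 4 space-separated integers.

Input: [1, -2, -1, -2]
Stage 1 (CLIP -5 1): clip(1,-5,1)=1, clip(-2,-5,1)=-2, clip(-1,-5,1)=-1, clip(-2,-5,1)=-2 -> [1, -2, -1, -2]
Stage 2 (DIFF): s[0]=1, -2-1=-3, -1--2=1, -2--1=-1 -> [1, -3, 1, -1]

Answer: 1 -3 1 -1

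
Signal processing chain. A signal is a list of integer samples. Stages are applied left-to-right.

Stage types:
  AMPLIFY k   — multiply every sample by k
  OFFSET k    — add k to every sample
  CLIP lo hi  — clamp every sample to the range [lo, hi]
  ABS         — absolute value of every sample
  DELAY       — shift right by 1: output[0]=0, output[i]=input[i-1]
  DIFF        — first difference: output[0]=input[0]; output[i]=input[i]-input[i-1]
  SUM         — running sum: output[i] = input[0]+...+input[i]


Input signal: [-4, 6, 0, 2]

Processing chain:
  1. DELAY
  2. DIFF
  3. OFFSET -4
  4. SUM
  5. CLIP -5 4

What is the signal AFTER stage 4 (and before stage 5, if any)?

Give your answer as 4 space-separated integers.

Input: [-4, 6, 0, 2]
Stage 1 (DELAY): [0, -4, 6, 0] = [0, -4, 6, 0] -> [0, -4, 6, 0]
Stage 2 (DIFF): s[0]=0, -4-0=-4, 6--4=10, 0-6=-6 -> [0, -4, 10, -6]
Stage 3 (OFFSET -4): 0+-4=-4, -4+-4=-8, 10+-4=6, -6+-4=-10 -> [-4, -8, 6, -10]
Stage 4 (SUM): sum[0..0]=-4, sum[0..1]=-12, sum[0..2]=-6, sum[0..3]=-16 -> [-4, -12, -6, -16]

Answer: -4 -12 -6 -16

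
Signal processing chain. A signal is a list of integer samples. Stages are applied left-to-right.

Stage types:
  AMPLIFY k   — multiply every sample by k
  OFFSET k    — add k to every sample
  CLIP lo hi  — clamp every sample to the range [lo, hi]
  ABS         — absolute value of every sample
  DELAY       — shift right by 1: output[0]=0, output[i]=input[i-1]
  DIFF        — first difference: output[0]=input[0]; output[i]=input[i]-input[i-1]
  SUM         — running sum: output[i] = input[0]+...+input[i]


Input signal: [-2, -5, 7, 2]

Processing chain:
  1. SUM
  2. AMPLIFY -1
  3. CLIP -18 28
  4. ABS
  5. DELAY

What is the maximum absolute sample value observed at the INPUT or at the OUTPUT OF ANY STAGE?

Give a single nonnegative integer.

Input: [-2, -5, 7, 2] (max |s|=7)
Stage 1 (SUM): sum[0..0]=-2, sum[0..1]=-7, sum[0..2]=0, sum[0..3]=2 -> [-2, -7, 0, 2] (max |s|=7)
Stage 2 (AMPLIFY -1): -2*-1=2, -7*-1=7, 0*-1=0, 2*-1=-2 -> [2, 7, 0, -2] (max |s|=7)
Stage 3 (CLIP -18 28): clip(2,-18,28)=2, clip(7,-18,28)=7, clip(0,-18,28)=0, clip(-2,-18,28)=-2 -> [2, 7, 0, -2] (max |s|=7)
Stage 4 (ABS): |2|=2, |7|=7, |0|=0, |-2|=2 -> [2, 7, 0, 2] (max |s|=7)
Stage 5 (DELAY): [0, 2, 7, 0] = [0, 2, 7, 0] -> [0, 2, 7, 0] (max |s|=7)
Overall max amplitude: 7

Answer: 7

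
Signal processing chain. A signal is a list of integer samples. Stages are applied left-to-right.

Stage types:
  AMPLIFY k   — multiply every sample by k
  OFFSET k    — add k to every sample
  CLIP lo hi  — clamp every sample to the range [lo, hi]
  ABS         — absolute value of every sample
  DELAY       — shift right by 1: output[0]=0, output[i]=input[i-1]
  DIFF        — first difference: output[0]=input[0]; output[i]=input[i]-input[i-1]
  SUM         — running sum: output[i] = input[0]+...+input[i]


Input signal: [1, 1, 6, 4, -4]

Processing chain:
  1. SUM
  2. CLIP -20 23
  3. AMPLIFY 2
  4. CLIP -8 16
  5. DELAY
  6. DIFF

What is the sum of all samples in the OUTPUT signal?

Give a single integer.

Input: [1, 1, 6, 4, -4]
Stage 1 (SUM): sum[0..0]=1, sum[0..1]=2, sum[0..2]=8, sum[0..3]=12, sum[0..4]=8 -> [1, 2, 8, 12, 8]
Stage 2 (CLIP -20 23): clip(1,-20,23)=1, clip(2,-20,23)=2, clip(8,-20,23)=8, clip(12,-20,23)=12, clip(8,-20,23)=8 -> [1, 2, 8, 12, 8]
Stage 3 (AMPLIFY 2): 1*2=2, 2*2=4, 8*2=16, 12*2=24, 8*2=16 -> [2, 4, 16, 24, 16]
Stage 4 (CLIP -8 16): clip(2,-8,16)=2, clip(4,-8,16)=4, clip(16,-8,16)=16, clip(24,-8,16)=16, clip(16,-8,16)=16 -> [2, 4, 16, 16, 16]
Stage 5 (DELAY): [0, 2, 4, 16, 16] = [0, 2, 4, 16, 16] -> [0, 2, 4, 16, 16]
Stage 6 (DIFF): s[0]=0, 2-0=2, 4-2=2, 16-4=12, 16-16=0 -> [0, 2, 2, 12, 0]
Output sum: 16

Answer: 16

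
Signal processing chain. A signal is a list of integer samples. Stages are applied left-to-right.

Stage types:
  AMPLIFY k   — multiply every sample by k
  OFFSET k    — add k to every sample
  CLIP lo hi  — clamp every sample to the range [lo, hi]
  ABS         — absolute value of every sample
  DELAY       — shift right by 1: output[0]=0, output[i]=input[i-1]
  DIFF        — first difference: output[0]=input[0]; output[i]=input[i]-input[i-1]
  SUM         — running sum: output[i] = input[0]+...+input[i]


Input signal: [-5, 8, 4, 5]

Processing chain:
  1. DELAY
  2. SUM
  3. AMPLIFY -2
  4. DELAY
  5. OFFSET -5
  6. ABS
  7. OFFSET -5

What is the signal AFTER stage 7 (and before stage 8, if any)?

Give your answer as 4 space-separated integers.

Input: [-5, 8, 4, 5]
Stage 1 (DELAY): [0, -5, 8, 4] = [0, -5, 8, 4] -> [0, -5, 8, 4]
Stage 2 (SUM): sum[0..0]=0, sum[0..1]=-5, sum[0..2]=3, sum[0..3]=7 -> [0, -5, 3, 7]
Stage 3 (AMPLIFY -2): 0*-2=0, -5*-2=10, 3*-2=-6, 7*-2=-14 -> [0, 10, -6, -14]
Stage 4 (DELAY): [0, 0, 10, -6] = [0, 0, 10, -6] -> [0, 0, 10, -6]
Stage 5 (OFFSET -5): 0+-5=-5, 0+-5=-5, 10+-5=5, -6+-5=-11 -> [-5, -5, 5, -11]
Stage 6 (ABS): |-5|=5, |-5|=5, |5|=5, |-11|=11 -> [5, 5, 5, 11]
Stage 7 (OFFSET -5): 5+-5=0, 5+-5=0, 5+-5=0, 11+-5=6 -> [0, 0, 0, 6]

Answer: 0 0 0 6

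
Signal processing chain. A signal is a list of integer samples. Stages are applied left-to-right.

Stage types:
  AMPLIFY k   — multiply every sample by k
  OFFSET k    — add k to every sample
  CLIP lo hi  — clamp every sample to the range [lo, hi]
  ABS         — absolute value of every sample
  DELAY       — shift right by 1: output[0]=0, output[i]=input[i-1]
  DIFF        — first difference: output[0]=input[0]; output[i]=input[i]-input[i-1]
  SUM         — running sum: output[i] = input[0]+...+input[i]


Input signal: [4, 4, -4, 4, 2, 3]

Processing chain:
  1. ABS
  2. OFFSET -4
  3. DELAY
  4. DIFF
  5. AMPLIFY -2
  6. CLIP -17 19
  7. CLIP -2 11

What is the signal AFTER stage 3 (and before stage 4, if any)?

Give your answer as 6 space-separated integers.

Answer: 0 0 0 0 0 -2

Derivation:
Input: [4, 4, -4, 4, 2, 3]
Stage 1 (ABS): |4|=4, |4|=4, |-4|=4, |4|=4, |2|=2, |3|=3 -> [4, 4, 4, 4, 2, 3]
Stage 2 (OFFSET -4): 4+-4=0, 4+-4=0, 4+-4=0, 4+-4=0, 2+-4=-2, 3+-4=-1 -> [0, 0, 0, 0, -2, -1]
Stage 3 (DELAY): [0, 0, 0, 0, 0, -2] = [0, 0, 0, 0, 0, -2] -> [0, 0, 0, 0, 0, -2]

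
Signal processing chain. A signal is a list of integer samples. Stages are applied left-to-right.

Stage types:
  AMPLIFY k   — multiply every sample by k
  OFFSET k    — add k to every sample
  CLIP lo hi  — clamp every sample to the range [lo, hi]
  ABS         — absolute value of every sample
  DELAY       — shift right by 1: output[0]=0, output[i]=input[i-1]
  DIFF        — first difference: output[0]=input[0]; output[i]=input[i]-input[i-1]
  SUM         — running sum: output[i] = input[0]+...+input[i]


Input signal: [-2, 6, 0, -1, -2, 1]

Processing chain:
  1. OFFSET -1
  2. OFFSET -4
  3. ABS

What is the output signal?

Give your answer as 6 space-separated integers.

Answer: 7 1 5 6 7 4

Derivation:
Input: [-2, 6, 0, -1, -2, 1]
Stage 1 (OFFSET -1): -2+-1=-3, 6+-1=5, 0+-1=-1, -1+-1=-2, -2+-1=-3, 1+-1=0 -> [-3, 5, -1, -2, -3, 0]
Stage 2 (OFFSET -4): -3+-4=-7, 5+-4=1, -1+-4=-5, -2+-4=-6, -3+-4=-7, 0+-4=-4 -> [-7, 1, -5, -6, -7, -4]
Stage 3 (ABS): |-7|=7, |1|=1, |-5|=5, |-6|=6, |-7|=7, |-4|=4 -> [7, 1, 5, 6, 7, 4]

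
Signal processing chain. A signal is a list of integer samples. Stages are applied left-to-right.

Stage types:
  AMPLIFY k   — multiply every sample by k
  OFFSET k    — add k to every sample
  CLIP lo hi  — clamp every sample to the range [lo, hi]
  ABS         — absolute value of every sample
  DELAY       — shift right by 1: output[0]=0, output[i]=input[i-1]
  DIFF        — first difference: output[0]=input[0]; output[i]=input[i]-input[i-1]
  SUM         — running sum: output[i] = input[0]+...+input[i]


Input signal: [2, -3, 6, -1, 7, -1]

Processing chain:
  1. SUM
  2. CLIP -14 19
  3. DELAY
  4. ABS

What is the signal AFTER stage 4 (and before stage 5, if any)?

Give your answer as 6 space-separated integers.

Input: [2, -3, 6, -1, 7, -1]
Stage 1 (SUM): sum[0..0]=2, sum[0..1]=-1, sum[0..2]=5, sum[0..3]=4, sum[0..4]=11, sum[0..5]=10 -> [2, -1, 5, 4, 11, 10]
Stage 2 (CLIP -14 19): clip(2,-14,19)=2, clip(-1,-14,19)=-1, clip(5,-14,19)=5, clip(4,-14,19)=4, clip(11,-14,19)=11, clip(10,-14,19)=10 -> [2, -1, 5, 4, 11, 10]
Stage 3 (DELAY): [0, 2, -1, 5, 4, 11] = [0, 2, -1, 5, 4, 11] -> [0, 2, -1, 5, 4, 11]
Stage 4 (ABS): |0|=0, |2|=2, |-1|=1, |5|=5, |4|=4, |11|=11 -> [0, 2, 1, 5, 4, 11]

Answer: 0 2 1 5 4 11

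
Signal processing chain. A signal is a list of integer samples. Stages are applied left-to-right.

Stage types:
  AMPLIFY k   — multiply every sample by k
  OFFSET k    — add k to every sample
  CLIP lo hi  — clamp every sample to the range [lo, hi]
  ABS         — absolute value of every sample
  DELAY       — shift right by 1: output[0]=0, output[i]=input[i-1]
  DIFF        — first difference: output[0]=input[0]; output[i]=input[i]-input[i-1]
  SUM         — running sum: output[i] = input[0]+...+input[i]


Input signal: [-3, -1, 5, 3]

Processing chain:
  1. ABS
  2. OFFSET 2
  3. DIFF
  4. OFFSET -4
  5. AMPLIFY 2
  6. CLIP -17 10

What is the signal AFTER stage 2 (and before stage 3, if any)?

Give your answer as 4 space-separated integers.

Answer: 5 3 7 5

Derivation:
Input: [-3, -1, 5, 3]
Stage 1 (ABS): |-3|=3, |-1|=1, |5|=5, |3|=3 -> [3, 1, 5, 3]
Stage 2 (OFFSET 2): 3+2=5, 1+2=3, 5+2=7, 3+2=5 -> [5, 3, 7, 5]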